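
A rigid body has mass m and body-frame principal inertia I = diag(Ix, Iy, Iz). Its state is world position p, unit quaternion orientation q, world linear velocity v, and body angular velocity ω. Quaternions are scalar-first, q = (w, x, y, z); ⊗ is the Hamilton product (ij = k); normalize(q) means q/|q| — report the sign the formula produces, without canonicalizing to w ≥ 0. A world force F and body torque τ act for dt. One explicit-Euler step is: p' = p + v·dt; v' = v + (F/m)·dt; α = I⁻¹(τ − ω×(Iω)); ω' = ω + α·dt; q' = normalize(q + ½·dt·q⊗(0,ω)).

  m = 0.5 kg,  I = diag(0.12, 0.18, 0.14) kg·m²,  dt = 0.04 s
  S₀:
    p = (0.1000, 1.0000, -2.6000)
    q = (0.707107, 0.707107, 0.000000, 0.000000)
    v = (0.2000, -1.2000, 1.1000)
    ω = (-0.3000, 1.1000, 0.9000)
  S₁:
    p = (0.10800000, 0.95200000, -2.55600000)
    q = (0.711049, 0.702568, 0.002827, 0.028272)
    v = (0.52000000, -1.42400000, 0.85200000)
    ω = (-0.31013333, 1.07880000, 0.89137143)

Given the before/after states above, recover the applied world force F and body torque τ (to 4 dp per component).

Δω = ω₁−ω₀ = (-0.01013333, -0.02120000, -0.00862857)
precession coupling = (-0.0396, 0.0054, -0.0198)
τ = I·(Δω/dt) + ω₀×(Iω₀) = (-0.0700, -0.0900, -0.0500)
Δv = v₁−v₀ = (0.32000000, -0.22400000, -0.24800000)
m·(v₁−v₀)/dt = (4.0000, -2.8000, -3.1000)

F = (4.0000, -2.8000, -3.1000)
τ = (-0.0700, -0.0900, -0.0500)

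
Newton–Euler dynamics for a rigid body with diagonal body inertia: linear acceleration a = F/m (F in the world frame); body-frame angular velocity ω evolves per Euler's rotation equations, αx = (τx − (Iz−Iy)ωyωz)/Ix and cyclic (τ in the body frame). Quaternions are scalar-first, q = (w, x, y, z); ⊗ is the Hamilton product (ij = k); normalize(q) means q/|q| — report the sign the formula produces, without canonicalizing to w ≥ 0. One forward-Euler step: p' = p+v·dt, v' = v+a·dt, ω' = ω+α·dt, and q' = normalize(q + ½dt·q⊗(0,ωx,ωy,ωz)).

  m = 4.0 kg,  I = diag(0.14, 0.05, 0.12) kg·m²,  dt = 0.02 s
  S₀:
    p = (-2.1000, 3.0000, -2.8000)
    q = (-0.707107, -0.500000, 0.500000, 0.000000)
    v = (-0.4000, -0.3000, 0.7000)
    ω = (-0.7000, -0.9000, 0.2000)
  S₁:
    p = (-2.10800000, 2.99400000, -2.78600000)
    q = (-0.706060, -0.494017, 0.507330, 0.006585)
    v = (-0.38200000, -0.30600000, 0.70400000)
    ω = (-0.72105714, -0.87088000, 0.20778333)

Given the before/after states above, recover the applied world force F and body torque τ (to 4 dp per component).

Δω = ω₁−ω₀ = (-0.02105714, 0.02912000, 0.00778333)
gyro term ω₀×Iω₀ = (-0.0126, -0.0028, -0.0567)
τ = I·(Δω/dt) + ω₀×(Iω₀) = (-0.1600, 0.0700, -0.0100)
velocity change Δv = (0.01800000, -0.00600000, 0.00400000)
m·(v₁−v₀)/dt = (3.6000, -1.2000, 0.8000)

F = (3.6000, -1.2000, 0.8000)
τ = (-0.1600, 0.0700, -0.0100)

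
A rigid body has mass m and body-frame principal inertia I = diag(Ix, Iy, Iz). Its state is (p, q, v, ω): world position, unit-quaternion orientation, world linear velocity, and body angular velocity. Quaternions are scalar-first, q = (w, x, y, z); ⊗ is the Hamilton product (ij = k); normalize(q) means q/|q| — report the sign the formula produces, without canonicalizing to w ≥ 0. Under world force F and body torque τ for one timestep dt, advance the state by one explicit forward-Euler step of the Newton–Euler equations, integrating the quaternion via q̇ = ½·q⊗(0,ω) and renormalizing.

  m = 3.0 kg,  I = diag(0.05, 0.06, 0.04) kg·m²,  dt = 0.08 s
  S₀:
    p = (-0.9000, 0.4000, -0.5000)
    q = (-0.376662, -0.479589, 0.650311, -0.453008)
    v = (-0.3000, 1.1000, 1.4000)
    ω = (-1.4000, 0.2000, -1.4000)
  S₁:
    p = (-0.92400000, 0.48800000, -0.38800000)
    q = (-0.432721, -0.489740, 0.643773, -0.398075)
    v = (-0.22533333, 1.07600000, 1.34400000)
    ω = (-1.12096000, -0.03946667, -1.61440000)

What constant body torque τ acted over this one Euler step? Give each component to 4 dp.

τ = (0.1800, -0.1600, -0.1100)

ω₁ − ω₀ = (0.27904000, -0.23946667, -0.21440000)
τ = I·(Δω/dt) + ω₀×(Iω₀) = (0.1800, -0.1600, -0.1100)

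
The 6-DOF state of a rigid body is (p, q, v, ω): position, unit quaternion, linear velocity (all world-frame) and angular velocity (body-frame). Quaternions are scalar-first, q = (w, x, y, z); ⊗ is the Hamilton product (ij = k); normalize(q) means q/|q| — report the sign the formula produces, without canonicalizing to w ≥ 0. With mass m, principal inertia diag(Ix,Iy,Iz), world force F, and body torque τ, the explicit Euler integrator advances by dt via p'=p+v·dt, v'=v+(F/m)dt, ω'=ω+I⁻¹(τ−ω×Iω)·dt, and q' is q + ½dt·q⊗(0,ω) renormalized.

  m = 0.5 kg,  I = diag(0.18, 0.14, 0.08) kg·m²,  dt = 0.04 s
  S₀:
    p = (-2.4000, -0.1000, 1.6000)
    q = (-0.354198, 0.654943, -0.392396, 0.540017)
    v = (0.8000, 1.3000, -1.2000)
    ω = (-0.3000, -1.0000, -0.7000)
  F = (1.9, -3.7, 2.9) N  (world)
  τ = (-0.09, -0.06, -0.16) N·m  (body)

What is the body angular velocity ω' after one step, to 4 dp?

ω' = (-0.3107, -1.0231, -0.7740)

precession coupling ω×(Iω) = (-0.0420, 0.0210, -0.0120)
α = I⁻¹(τ − ω×Iω) = (-0.2667, -0.5786, -1.8500)
ω' = ω + α·dt = (-0.3107, -1.0231, -0.7740)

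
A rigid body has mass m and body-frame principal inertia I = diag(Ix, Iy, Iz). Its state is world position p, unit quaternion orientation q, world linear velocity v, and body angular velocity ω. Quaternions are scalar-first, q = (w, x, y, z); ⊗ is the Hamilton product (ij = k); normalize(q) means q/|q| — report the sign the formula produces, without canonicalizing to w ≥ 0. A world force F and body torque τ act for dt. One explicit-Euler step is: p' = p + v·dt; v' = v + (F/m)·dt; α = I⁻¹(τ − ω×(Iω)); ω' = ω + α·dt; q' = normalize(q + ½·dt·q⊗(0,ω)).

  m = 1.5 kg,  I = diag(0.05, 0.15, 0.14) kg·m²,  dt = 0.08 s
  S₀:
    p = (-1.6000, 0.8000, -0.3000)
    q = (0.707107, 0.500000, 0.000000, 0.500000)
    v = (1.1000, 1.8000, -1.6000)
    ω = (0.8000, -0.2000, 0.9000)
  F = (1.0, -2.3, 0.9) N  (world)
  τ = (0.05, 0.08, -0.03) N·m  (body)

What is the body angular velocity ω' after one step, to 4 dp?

precession coupling ω×(Iω) = (0.0018, -0.0648, -0.0160)
angular accel α = (0.9640, 0.9653, -0.1000)
new body rate ω' = (0.8771, -0.1228, 0.8920)

ω' = (0.8771, -0.1228, 0.8920)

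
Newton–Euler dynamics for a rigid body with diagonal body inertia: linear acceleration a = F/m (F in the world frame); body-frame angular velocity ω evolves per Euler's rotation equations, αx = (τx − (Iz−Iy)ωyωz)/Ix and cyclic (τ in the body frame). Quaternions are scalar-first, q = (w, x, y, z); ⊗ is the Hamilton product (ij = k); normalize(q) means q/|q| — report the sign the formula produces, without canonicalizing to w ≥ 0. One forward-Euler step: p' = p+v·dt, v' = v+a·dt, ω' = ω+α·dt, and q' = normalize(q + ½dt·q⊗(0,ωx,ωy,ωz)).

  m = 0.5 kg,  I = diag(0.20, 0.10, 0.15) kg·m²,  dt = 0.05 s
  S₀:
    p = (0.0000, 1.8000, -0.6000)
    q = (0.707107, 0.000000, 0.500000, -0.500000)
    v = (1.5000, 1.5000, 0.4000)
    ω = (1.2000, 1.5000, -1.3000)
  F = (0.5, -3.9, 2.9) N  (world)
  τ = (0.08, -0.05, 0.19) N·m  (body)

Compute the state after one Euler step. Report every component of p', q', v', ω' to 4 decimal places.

p' = (0.0750, 1.8750, -0.5800)
q' = (0.6710, 0.0237, 0.5107, -0.5371)
v' = (1.5500, 1.1100, 0.6900)
ω' = (1.2444, 1.5140, -1.1767)

ω×(Iω) gyroscopic = (-0.0975, -0.0780, -0.1800)
α = I⁻¹(τ − ω×Iω) = (0.8875, 0.2800, 2.4667)
ω' = ω + α·dt = (1.2444, 1.5140, -1.1767)
2q̇ = q⊗(0,ω) = (-1.4000000, 0.9485284, 0.4606605, -1.5192391)
q' = normalize(q + ½dt·q⊗(0,ω)) = (0.6710, 0.0237, 0.5107, -0.5371)
linear accel F/m = (1.0000, -7.8000, 5.8000)
p' = p + v·dt = (0.0750, 1.8750, -0.5800)
v + (F/m)dt = (1.5500, 1.1100, 0.6900)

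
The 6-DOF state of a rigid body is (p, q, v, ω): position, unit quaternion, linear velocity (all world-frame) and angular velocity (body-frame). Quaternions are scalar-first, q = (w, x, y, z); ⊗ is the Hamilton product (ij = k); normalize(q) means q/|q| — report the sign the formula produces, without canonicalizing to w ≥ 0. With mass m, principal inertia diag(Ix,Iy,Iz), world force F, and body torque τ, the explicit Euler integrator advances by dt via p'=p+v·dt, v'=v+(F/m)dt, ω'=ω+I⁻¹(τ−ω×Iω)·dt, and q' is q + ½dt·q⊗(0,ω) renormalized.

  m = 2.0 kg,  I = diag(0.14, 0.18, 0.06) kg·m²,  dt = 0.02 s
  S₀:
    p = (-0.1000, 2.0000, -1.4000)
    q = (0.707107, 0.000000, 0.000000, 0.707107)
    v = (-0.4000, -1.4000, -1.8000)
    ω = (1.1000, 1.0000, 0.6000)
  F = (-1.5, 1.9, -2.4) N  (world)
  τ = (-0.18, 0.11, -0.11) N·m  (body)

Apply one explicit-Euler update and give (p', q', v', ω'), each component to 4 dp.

p + v·dt = (-0.1080, 1.9720, -1.4360)
new velocity v' = (-0.4150, -1.3810, -1.8240)
angular accel α = (-0.7714, 0.3178, -2.5667)
ω + α·dt = (1.0846, 1.0064, 0.5487)
Hamilton product q⊗(0,ω) = (-0.4242642, 0.0707107, 1.4849247, 0.4242642)
q' = normalize(q + ½dt·q⊗(0,ω)) = (0.7028, 0.0007, 0.0148, 0.7113)

p' = (-0.1080, 1.9720, -1.4360)
q' = (0.7028, 0.0007, 0.0148, 0.7113)
v' = (-0.4150, -1.3810, -1.8240)
ω' = (1.0846, 1.0064, 0.5487)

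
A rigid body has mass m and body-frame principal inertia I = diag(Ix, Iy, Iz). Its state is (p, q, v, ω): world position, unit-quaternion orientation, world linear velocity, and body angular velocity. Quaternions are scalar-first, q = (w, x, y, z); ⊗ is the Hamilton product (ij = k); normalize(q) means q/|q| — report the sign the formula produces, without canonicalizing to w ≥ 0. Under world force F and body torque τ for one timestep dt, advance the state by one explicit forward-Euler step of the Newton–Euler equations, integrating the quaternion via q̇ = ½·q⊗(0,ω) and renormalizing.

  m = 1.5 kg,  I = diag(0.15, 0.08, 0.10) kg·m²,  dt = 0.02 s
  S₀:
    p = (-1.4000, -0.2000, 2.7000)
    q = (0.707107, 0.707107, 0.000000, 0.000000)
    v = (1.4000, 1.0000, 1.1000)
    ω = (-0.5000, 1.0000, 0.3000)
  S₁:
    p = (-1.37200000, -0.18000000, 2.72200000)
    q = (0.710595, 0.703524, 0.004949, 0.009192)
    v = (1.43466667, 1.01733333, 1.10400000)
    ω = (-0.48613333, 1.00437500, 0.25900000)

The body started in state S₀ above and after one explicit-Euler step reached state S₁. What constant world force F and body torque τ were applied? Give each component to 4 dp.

rate change Δω = (0.01386667, 0.00437500, -0.04100000)
gyro term ω₀×Iω₀ = (0.0060, -0.0075, 0.0350)
τ = I·(Δω/dt) + ω₀×(Iω₀) = (0.1100, 0.0100, -0.1700)
v₁ − v₀ = (0.03466667, 0.01733333, 0.00400000)
m·(v₁−v₀)/dt = (2.6000, 1.3000, 0.3000)

F = (2.6000, 1.3000, 0.3000)
τ = (0.1100, 0.0100, -0.1700)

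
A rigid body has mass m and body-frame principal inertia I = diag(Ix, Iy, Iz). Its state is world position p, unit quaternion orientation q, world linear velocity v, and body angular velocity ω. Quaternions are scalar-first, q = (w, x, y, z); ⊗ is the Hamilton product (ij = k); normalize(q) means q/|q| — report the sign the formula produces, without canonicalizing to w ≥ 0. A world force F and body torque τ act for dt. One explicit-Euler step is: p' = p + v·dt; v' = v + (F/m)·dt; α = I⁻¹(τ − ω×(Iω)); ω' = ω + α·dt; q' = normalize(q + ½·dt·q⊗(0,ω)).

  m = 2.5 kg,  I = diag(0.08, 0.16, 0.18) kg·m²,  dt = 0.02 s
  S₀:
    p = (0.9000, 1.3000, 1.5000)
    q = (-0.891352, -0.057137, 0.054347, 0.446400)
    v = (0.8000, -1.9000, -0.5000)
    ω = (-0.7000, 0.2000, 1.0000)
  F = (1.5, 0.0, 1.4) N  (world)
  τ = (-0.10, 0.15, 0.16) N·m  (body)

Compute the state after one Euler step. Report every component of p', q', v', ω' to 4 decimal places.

a = F/m = (0.6000, 0.0000, 0.5600)
p' = p + v·dt = (0.9160, 1.2620, 1.4900)
v' = v + a·dt = (0.8120, -1.9000, -0.4888)
angular accel α = (-1.3000, 0.5000, 0.9511)
new body rate ω' = (-0.7260, 0.2100, 1.0190)
Hamilton product q⊗(0,ω) = (-0.4972653, 0.5890134, -0.4336134, -0.8647365)
q' = normalize(q + ½dt·q⊗(0,ω)) = (-0.8963, -0.0512, 0.0500, 0.4377)

p' = (0.9160, 1.2620, 1.4900)
q' = (-0.8963, -0.0512, 0.0500, 0.4377)
v' = (0.8120, -1.9000, -0.4888)
ω' = (-0.7260, 0.2100, 1.0190)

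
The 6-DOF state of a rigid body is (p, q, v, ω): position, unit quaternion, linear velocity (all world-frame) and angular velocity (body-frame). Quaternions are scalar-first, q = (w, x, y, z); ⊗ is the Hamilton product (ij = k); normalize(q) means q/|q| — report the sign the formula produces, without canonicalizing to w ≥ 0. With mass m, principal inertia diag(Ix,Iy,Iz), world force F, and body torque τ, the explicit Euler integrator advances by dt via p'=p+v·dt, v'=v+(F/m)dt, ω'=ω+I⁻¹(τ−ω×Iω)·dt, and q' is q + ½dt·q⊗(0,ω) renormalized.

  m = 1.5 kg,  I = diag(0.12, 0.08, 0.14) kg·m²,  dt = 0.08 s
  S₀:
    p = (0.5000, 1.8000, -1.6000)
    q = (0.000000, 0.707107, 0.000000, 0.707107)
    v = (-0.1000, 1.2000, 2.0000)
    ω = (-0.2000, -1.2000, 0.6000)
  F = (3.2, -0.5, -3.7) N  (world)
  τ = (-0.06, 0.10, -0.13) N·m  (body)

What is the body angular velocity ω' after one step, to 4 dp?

ω' = (-0.2112, -1.1024, 0.5312)

ω×(Iω) gyroscopic = (-0.0432, 0.0024, -0.0096)
angular accel α = (-0.1400, 1.2200, -0.8600)
new body rate ω' = (-0.2112, -1.1024, 0.5312)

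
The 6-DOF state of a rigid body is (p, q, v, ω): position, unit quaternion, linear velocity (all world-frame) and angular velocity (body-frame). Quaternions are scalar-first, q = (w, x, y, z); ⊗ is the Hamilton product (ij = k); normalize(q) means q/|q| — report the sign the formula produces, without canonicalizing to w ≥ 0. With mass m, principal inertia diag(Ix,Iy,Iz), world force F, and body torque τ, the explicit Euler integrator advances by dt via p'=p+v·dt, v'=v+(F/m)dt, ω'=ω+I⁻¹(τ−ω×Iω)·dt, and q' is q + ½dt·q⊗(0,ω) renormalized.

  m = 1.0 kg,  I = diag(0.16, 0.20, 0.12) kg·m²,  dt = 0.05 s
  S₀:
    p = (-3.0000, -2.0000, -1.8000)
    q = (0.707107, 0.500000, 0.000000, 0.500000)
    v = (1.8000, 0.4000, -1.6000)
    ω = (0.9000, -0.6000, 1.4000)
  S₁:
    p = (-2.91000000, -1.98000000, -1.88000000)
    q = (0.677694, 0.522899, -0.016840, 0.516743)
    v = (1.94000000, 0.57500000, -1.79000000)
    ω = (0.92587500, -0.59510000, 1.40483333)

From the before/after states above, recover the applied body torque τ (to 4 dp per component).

Δω = ω₁−ω₀ = (0.02587500, 0.00490000, 0.00483333)
precession coupling = (0.0672, 0.0504, -0.0216)
I·α + gyro = (0.1500, 0.0700, -0.0100)

τ = (0.1500, 0.0700, -0.0100)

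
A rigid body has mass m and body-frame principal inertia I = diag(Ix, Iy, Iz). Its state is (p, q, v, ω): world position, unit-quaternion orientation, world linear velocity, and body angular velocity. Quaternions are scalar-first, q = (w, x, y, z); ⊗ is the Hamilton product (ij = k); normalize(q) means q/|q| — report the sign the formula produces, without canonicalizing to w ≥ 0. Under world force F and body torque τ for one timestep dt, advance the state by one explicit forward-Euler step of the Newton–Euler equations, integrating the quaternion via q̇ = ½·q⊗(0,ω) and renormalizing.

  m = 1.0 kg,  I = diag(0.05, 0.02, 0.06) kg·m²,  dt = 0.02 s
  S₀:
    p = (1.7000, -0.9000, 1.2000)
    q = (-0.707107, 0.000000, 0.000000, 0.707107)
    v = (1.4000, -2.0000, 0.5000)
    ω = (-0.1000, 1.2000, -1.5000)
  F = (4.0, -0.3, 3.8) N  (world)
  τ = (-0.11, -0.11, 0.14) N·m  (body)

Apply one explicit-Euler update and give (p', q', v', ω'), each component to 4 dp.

a = (4.0000, -0.3000, 3.8000)
new position p' = (1.7280, -0.9400, 1.2100)
v' = v + a·dt = (1.4800, -2.0060, 0.5760)
precession coupling ω×(Iω) = (-0.0720, -0.0015, 0.0036)
(τ − ω×Iω)/I = (-0.7600, -5.4250, 2.2733)
ω + α·dt = (-0.1152, 1.0915, -1.4545)
2q̇ = q⊗(0,ω) = (1.0606605, -0.7778177, -0.9192391, 1.0606605)
q + ½dt·q⊗(0,ω), renormalized = (-0.6964, -0.0078, -0.0092, 0.7176)

p' = (1.7280, -0.9400, 1.2100)
q' = (-0.6964, -0.0078, -0.0092, 0.7176)
v' = (1.4800, -2.0060, 0.5760)
ω' = (-0.1152, 1.0915, -1.4545)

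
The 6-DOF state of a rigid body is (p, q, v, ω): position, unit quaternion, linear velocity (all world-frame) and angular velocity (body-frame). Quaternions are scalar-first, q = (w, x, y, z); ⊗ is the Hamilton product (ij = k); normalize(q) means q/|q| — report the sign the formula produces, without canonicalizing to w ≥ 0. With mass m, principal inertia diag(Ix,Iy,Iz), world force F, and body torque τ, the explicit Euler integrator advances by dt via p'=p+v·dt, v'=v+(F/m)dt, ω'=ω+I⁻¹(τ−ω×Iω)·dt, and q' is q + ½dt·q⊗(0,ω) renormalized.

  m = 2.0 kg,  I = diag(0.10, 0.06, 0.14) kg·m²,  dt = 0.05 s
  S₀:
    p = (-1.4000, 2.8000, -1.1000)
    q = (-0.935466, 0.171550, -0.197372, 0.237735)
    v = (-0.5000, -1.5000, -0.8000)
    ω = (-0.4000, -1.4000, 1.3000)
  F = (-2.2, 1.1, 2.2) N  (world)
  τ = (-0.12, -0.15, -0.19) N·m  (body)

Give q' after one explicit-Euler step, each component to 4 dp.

2q̇ = q⊗(0,ω) = (-0.5167563, 0.4504318, 0.9915434, -1.5352246)
updated quaternion q' = (-0.9473, 0.1826, -0.1724, 0.1991)

q' = (-0.9473, 0.1826, -0.1724, 0.1991)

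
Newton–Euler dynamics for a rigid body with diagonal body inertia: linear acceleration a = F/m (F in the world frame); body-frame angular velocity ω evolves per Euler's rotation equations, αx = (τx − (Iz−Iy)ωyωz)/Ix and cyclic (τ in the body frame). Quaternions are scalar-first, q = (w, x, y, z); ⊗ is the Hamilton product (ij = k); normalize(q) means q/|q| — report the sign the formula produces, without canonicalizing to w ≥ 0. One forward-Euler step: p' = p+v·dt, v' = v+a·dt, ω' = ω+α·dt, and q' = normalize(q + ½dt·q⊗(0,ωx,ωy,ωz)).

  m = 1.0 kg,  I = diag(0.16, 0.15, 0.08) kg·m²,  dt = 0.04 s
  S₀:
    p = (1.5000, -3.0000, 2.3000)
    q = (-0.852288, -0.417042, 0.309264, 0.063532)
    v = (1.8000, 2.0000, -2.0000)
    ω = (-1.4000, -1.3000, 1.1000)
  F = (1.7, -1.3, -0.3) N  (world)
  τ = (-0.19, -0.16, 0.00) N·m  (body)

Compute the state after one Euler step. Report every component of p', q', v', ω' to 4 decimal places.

p' = (1.5720, -2.9200, 2.2200)
q' = (-0.8565, -0.3843, 0.3385, 0.0642)
v' = (1.8680, 1.9480, -2.0120)
ω' = (-1.4725, -1.3098, 1.1091)

linear accel F/m = (1.7000, -1.3000, -0.3000)
p' = p + v·dt = (1.5720, -2.9200, 2.2200)
new velocity v' = (1.8680, 1.9480, -2.0120)
precession coupling ω×(Iω) = (0.1001, -0.1232, -0.0182)
(τ − ω×Iω)/I = (-1.8131, -0.2453, 0.2275)
ω + α·dt = (-1.4725, -1.3098, 1.1091)
Hamilton product q⊗(0,ω) = (-0.2517008, 1.6159852, 1.4777758, 0.0376074)
q + ½dt·q⊗(0,ω), renormalized = (-0.8565, -0.3843, 0.3385, 0.0642)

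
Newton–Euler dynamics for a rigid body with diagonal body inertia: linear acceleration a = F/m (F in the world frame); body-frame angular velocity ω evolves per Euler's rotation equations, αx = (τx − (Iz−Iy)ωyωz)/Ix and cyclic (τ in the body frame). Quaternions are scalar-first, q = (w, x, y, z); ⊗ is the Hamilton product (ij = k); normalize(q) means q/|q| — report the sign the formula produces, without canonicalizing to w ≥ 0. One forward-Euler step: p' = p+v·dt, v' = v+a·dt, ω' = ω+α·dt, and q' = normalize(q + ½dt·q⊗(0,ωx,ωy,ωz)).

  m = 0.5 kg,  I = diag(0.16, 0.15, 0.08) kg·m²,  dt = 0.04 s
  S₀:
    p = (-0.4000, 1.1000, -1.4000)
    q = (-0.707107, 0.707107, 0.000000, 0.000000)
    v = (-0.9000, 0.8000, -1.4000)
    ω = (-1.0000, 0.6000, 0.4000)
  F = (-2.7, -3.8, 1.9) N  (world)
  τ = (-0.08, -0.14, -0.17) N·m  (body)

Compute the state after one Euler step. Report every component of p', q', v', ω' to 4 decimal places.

p' = (-0.4360, 1.1320, -1.4560)
q' = (-0.6928, 0.7210, -0.0141, 0.0028)
v' = (-1.1160, 0.4960, -1.2480)
ω' = (-1.0158, 0.5712, 0.3120)

new position p' = (-0.4360, 1.1320, -1.4560)
new velocity v' = (-1.1160, 0.4960, -1.2480)
angular accel α = (-0.3950, -0.7200, -2.2000)
new body rate ω' = (-1.0158, 0.5712, 0.3120)
q⊗(0,ω) = (0.7071070, 0.7071070, -0.7071070, 0.1414214)
q' = normalize(q + ½dt·q⊗(0,ω)) = (-0.6928, 0.7210, -0.0141, 0.0028)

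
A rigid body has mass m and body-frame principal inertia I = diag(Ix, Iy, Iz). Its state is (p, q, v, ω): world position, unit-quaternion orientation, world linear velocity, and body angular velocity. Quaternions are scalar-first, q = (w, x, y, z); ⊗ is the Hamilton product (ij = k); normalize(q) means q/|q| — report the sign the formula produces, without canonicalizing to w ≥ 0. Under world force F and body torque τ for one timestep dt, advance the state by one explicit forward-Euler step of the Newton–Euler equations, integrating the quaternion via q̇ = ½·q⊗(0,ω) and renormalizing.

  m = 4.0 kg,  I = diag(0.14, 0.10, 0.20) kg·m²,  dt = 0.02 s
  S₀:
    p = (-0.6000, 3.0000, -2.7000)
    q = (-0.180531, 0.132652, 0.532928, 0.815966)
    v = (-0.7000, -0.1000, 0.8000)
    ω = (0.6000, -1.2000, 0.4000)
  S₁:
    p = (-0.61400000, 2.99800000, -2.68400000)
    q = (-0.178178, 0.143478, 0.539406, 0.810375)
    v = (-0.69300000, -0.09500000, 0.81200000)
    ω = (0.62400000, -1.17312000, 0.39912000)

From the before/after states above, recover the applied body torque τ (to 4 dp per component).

ω₁ − ω₀ = (0.02400000, 0.02688000, -0.00088000)
applied torque τ = (0.1200, 0.1200, 0.0200)

τ = (0.1200, 0.1200, 0.0200)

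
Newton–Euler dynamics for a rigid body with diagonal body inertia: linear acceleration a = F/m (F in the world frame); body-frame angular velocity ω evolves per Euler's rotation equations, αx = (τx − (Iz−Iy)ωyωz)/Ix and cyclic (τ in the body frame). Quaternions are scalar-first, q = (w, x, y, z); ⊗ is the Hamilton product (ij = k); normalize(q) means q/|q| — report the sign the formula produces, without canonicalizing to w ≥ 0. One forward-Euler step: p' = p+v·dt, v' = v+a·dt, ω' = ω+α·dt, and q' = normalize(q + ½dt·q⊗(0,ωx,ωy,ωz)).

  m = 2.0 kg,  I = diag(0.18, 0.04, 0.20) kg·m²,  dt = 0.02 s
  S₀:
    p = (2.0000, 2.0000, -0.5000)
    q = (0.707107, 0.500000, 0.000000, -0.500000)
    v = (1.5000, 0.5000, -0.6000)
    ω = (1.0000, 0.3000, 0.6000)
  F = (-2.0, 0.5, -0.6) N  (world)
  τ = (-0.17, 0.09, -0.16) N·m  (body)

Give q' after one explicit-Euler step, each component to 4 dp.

2q̇ = q⊗(0,ω) = (-0.2000000, 0.8571070, -0.5878679, 0.5742642)
q' = normalize(q + ½dt·q⊗(0,ω)) = (0.7051, 0.5085, -0.0059, -0.4942)

q' = (0.7051, 0.5085, -0.0059, -0.4942)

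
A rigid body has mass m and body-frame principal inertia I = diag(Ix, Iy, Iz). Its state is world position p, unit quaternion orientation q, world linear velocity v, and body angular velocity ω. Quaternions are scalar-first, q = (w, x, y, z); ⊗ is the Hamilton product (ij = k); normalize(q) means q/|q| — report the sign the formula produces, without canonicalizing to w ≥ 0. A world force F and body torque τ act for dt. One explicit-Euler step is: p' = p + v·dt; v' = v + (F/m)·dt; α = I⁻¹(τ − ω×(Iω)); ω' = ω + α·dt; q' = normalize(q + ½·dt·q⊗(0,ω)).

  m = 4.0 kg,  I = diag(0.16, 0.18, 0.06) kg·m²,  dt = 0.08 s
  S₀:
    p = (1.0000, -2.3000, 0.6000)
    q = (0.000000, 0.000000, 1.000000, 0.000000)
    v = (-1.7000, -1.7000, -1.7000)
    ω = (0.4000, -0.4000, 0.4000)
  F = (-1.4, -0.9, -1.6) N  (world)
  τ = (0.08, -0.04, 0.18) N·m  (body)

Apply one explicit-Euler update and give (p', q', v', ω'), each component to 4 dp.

precession coupling ω×(Iω) = (0.0192, 0.0160, -0.0032)
(τ − ω×Iω)/I = (0.3800, -0.3111, 3.0533)
new body rate ω' = (0.4304, -0.4249, 0.6443)
2q̇ = q⊗(0,ω) = (0.4000000, 0.4000000, 0.0000000, -0.4000000)
q' = normalize(q + ½dt·q⊗(0,ω)) = (0.0160, 0.0160, 0.9996, -0.0160)
linear accel F/m = (-0.3500, -0.2250, -0.4000)
p + v·dt = (0.8640, -2.4360, 0.4640)
new velocity v' = (-1.7280, -1.7180, -1.7320)

p' = (0.8640, -2.4360, 0.4640)
q' = (0.0160, 0.0160, 0.9996, -0.0160)
v' = (-1.7280, -1.7180, -1.7320)
ω' = (0.4304, -0.4249, 0.6443)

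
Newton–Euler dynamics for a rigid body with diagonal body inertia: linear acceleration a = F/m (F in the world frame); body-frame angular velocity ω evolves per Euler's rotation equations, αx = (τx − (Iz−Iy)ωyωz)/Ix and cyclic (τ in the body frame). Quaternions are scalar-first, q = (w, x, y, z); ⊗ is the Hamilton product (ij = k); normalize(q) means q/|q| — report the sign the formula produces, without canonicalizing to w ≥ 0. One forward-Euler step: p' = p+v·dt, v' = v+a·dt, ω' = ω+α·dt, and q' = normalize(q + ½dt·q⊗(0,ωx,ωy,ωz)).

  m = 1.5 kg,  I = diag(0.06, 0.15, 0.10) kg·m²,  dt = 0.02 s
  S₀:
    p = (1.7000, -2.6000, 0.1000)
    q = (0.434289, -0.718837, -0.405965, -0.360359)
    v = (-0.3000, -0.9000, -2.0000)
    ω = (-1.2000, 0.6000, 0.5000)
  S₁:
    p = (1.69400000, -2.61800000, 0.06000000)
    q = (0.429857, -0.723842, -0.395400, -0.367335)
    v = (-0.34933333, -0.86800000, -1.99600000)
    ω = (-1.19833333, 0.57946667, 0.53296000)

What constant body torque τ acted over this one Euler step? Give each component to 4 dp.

τ = (-0.0100, -0.1300, 0.1000)

rate change Δω = (0.00166667, -0.02053333, 0.03296000)
ω₀×(Iω₀) = (-0.0150, 0.0240, -0.0648)
τ = I·(Δω/dt) + ω₀×(Iω₀) = (-0.0100, -0.1300, 0.1000)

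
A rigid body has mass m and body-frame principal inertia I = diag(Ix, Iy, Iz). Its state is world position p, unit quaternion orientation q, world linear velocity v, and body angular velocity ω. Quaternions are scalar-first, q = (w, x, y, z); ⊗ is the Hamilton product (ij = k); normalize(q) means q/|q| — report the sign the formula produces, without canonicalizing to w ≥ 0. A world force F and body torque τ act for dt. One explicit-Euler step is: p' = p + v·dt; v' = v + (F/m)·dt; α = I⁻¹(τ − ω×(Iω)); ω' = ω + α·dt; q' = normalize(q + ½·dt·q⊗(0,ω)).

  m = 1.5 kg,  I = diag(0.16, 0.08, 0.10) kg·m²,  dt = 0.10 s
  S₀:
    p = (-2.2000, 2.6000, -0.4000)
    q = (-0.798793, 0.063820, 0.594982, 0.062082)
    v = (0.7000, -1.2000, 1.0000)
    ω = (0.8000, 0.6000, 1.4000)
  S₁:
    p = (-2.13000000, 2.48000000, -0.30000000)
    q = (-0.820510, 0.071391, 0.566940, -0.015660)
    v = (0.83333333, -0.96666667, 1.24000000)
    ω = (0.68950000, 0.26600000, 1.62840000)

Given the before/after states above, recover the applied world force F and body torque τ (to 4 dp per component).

F = (2.0000, 3.5000, 3.6000)
τ = (-0.1600, -0.2000, 0.1900)

Δω = ω₁−ω₀ = (-0.11050000, -0.33400000, 0.22840000)
precession coupling = (0.0168, 0.0672, -0.0384)
applied torque τ = (-0.1600, -0.2000, 0.1900)
Δv = v₁−v₀ = (0.13333333, 0.23333333, 0.24000000)
m·(v₁−v₀)/dt = (2.0000, 3.5000, 3.6000)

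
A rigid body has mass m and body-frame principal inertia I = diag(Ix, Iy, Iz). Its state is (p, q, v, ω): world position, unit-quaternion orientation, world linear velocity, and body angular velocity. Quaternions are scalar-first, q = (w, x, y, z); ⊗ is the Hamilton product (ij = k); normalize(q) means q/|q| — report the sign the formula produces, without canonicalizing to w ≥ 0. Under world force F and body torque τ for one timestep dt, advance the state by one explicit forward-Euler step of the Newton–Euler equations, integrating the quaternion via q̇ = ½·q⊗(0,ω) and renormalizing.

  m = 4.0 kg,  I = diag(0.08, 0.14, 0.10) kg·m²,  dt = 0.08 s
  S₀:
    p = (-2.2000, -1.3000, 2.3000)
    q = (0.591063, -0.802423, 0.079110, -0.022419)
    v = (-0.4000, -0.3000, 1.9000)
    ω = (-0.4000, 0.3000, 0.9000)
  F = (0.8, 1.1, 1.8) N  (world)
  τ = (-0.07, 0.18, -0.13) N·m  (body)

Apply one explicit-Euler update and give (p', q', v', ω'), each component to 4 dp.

p' = (-2.2320, -1.3240, 2.4520)
q' = (0.5776, -0.8081, 0.1154, -0.0095)
v' = (-0.3840, -0.2780, 1.9360)
ω' = (-0.4592, 0.3987, 0.8018)

new position p' = (-2.2320, -1.3240, 2.4520)
new velocity v' = (-0.3840, -0.2780, 1.9360)
(τ − ω×Iω)/I = (-0.7400, 1.2343, -1.2280)
ω + α·dt = (-0.4592, 0.3987, 0.8018)
q⊗(0,ω) = (-0.3245251, -0.1585005, 0.9084672, 0.3228738)
updated quaternion q' = (0.5776, -0.8081, 0.1154, -0.0095)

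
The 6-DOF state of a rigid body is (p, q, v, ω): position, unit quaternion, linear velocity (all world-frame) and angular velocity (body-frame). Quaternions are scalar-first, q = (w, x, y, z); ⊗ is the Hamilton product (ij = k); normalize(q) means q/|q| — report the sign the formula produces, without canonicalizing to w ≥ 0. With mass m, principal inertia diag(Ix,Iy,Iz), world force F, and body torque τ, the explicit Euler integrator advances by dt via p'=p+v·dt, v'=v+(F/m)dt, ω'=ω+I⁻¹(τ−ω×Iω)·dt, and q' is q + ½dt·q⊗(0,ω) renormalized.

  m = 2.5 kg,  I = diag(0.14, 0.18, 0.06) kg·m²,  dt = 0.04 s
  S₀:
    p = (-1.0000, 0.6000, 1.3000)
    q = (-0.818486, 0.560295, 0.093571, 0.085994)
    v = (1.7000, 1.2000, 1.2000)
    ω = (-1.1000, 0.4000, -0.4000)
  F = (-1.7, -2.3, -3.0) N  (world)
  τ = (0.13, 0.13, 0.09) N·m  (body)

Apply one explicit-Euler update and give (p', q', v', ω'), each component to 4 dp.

precession coupling ω×(Iω) = (0.0192, 0.0352, -0.0176)
α = I⁻¹(τ − ω×Iω) = (0.7914, 0.5267, 1.7933)
ω' = ω + α·dt = (-1.0683, 0.4211, -0.3283)
2q̇ = q⊗(0,ω) = (0.6132937, 0.8285086, -0.1978698, 0.6544405)
q + ½dt·q⊗(0,ω), renormalized = (-0.8060, 0.5767, 0.0896, 0.0991)
p' = p + v·dt = (-0.9320, 0.6480, 1.3480)
v' = v + a·dt = (1.6728, 1.1632, 1.1520)

p' = (-0.9320, 0.6480, 1.3480)
q' = (-0.8060, 0.5767, 0.0896, 0.0991)
v' = (1.6728, 1.1632, 1.1520)
ω' = (-1.0683, 0.4211, -0.3283)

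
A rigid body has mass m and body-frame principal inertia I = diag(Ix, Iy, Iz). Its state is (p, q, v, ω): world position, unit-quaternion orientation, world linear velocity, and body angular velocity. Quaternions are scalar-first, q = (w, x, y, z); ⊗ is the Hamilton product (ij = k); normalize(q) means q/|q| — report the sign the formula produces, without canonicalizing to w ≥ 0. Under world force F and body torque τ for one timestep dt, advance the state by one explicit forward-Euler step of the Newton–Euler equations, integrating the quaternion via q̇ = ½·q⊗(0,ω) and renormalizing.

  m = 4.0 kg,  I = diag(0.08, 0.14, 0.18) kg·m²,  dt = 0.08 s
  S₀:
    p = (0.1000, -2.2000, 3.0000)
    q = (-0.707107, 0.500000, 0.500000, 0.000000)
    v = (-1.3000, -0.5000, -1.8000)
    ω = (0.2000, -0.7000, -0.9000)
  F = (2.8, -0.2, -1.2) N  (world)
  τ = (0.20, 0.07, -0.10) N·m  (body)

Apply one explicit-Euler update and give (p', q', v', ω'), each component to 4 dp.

p' = (-0.0040, -2.2400, 2.8560)
q' = (-0.6964, 0.4758, 0.5372, 0.0074)
v' = (-1.2440, -0.5040, -1.8240)
ω' = (0.3748, -0.6703, -0.9407)

a = F/m = (0.7000, -0.0500, -0.3000)
new position p' = (-0.0040, -2.2400, 2.8560)
new velocity v' = (-1.2440, -0.5040, -1.8240)
ω×(Iω) gyroscopic = (0.0252, 0.0180, -0.0084)
angular accel α = (2.1850, 0.3714, -0.5089)
new body rate ω' = (0.3748, -0.6703, -0.9407)
q⊗(0,ω) = (0.2500000, -0.5914214, 0.9449749, 0.1863963)
q + ½dt·q⊗(0,ω), renormalized = (-0.6964, 0.4758, 0.5372, 0.0074)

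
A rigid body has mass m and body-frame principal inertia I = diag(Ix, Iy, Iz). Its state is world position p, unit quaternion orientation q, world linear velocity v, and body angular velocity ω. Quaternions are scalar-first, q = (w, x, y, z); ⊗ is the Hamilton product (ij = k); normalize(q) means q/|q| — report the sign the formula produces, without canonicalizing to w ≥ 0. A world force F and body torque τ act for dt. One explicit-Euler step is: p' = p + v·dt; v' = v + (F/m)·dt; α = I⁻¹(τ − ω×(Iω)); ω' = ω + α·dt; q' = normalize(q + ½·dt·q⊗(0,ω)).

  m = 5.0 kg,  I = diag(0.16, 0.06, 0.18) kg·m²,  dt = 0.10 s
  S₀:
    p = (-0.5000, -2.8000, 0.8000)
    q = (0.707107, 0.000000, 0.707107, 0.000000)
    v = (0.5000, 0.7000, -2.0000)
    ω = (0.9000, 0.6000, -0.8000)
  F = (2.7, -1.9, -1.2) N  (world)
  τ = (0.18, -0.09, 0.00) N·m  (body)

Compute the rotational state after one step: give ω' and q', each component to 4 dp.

gyro term ω×Iω = (-0.0576, 0.0144, -0.0540)
angular accel α = (1.4850, -1.7400, 0.3000)
ω' = ω + α·dt = (1.0485, 0.4260, -0.7700)
q⊗(0,ω) = (-0.4242642, 0.0707107, 0.4242642, -1.2020819)
q' = normalize(q + ½dt·q⊗(0,ω)) = (0.6843, 0.0035, 0.7267, -0.0600)

ω' = (1.0485, 0.4260, -0.7700)
q' = (0.6843, 0.0035, 0.7267, -0.0600)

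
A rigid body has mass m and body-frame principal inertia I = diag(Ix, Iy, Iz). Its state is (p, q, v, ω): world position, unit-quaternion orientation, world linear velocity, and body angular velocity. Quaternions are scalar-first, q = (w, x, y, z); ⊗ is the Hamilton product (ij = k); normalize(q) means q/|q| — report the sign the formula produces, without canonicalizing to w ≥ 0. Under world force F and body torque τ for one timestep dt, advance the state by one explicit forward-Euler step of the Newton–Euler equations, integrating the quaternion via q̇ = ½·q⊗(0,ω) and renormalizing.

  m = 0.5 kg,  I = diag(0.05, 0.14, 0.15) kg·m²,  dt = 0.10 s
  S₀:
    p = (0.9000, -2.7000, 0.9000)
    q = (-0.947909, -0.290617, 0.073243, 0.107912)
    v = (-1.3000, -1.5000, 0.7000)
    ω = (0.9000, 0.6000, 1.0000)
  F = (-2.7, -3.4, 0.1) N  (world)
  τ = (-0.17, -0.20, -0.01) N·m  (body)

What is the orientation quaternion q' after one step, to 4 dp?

q⊗(0,ω) = (0.1096975, -0.8446223, -0.1810076, -1.1881979)
updated quaternion q' = (-0.9399, -0.3319, 0.0640, 0.0484)

q' = (-0.9399, -0.3319, 0.0640, 0.0484)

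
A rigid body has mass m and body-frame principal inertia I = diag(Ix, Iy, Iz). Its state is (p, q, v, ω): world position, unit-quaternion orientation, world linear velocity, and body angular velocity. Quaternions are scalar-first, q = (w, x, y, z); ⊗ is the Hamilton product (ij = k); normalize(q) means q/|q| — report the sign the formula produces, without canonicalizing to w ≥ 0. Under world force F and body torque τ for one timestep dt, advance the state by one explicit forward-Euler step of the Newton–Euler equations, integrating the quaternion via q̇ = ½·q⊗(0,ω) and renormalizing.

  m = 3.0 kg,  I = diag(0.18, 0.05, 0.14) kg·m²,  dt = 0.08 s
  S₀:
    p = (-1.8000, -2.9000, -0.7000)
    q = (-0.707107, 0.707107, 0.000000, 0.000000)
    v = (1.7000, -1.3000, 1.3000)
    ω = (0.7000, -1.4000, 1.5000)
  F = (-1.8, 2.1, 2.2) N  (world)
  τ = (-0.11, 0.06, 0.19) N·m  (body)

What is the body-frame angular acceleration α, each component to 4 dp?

α = (0.4389, 0.3600, 0.4471)

gyro term ω×Iω = (-0.1890, 0.0420, 0.1274)
(τ − ω×Iω)/I = (0.4389, 0.3600, 0.4471)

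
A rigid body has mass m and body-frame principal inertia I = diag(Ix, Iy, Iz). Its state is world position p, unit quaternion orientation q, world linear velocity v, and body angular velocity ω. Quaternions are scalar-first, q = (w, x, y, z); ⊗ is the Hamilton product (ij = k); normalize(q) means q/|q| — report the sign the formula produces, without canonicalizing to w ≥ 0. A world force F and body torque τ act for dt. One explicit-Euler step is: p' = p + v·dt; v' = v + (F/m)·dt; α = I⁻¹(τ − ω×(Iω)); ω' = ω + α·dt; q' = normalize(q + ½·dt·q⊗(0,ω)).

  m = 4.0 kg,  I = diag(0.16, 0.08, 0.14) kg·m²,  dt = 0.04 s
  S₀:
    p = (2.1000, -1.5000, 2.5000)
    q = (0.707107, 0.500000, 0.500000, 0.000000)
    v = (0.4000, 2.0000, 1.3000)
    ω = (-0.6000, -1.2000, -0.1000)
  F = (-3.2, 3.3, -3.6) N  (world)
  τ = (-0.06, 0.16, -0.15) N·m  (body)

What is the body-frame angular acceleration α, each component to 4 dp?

precession coupling ω×(Iω) = (0.0072, 0.0012, -0.0576)
α = I⁻¹(τ − ω×Iω) = (-0.4200, 1.9850, -0.6600)

α = (-0.4200, 1.9850, -0.6600)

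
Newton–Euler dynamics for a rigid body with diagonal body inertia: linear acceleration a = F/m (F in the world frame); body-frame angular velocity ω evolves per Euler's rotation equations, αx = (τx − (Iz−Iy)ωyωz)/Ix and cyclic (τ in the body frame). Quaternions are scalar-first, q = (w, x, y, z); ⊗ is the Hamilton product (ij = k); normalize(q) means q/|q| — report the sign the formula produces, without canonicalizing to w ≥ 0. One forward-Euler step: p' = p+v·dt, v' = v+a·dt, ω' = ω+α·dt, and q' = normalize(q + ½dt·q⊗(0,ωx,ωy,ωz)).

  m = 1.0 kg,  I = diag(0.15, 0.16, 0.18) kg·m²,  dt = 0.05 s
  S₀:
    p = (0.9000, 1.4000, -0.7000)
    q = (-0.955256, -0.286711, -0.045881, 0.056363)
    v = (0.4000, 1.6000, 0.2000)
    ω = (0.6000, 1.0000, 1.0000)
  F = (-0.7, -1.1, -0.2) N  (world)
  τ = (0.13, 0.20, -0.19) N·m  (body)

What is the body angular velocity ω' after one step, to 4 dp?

ω' = (0.6367, 1.0681, 0.9456)

ω×(Iω) gyroscopic = (0.0200, -0.0180, 0.0060)
angular accel α = (0.7333, 1.3625, -1.0889)
ω + α·dt = (0.6367, 1.0681, 0.9456)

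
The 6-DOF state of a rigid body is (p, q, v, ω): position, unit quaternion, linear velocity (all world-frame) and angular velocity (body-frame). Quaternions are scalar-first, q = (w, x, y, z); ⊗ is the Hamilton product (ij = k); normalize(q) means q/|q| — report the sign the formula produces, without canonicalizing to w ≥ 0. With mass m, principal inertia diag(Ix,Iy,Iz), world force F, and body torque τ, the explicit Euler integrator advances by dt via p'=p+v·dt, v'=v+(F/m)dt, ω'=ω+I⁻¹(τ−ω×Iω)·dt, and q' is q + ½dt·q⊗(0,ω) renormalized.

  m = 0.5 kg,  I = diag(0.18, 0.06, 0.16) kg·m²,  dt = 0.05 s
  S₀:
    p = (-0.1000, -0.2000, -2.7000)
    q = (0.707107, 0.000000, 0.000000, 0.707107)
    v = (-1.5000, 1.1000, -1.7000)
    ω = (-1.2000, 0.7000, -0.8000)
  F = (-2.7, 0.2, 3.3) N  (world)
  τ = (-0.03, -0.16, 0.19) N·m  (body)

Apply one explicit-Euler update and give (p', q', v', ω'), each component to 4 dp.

precession coupling ω×(Iω) = (-0.0560, 0.0192, 0.1008)
α = I⁻¹(τ − ω×Iω) = (0.1444, -2.9867, 0.5575)
new body rate ω' = (-1.1928, 0.5507, -0.7721)
q⊗(0,ω) = (0.5656856, -1.3435033, -0.3535535, -0.5656856)
q' = normalize(q + ½dt·q⊗(0,ω)) = (0.7207, -0.0336, -0.0088, 0.6924)
p + v·dt = (-0.1750, -0.1450, -2.7850)
v + (F/m)dt = (-1.7700, 1.1200, -1.3700)

p' = (-0.1750, -0.1450, -2.7850)
q' = (0.7207, -0.0336, -0.0088, 0.6924)
v' = (-1.7700, 1.1200, -1.3700)
ω' = (-1.1928, 0.5507, -0.7721)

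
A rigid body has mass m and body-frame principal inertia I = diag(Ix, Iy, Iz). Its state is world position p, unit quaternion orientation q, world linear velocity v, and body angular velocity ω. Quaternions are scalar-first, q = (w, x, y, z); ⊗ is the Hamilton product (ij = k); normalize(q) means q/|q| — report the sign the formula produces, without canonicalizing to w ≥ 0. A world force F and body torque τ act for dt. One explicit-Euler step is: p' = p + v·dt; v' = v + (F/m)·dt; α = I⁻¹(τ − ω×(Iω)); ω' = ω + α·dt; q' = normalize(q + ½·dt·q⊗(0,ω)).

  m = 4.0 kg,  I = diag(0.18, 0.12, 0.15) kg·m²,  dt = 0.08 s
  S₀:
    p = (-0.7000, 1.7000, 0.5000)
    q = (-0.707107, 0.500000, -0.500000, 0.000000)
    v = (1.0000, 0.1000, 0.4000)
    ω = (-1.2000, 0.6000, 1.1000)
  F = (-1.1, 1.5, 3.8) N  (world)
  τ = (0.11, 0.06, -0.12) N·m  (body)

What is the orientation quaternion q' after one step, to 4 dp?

2q̇ = q⊗(0,ω) = (0.9000000, 0.2985284, -0.9742642, -1.0778177)
q + ½dt·q⊗(0,ω), renormalized = (-0.6695, 0.5107, -0.5377, -0.0430)

q' = (-0.6695, 0.5107, -0.5377, -0.0430)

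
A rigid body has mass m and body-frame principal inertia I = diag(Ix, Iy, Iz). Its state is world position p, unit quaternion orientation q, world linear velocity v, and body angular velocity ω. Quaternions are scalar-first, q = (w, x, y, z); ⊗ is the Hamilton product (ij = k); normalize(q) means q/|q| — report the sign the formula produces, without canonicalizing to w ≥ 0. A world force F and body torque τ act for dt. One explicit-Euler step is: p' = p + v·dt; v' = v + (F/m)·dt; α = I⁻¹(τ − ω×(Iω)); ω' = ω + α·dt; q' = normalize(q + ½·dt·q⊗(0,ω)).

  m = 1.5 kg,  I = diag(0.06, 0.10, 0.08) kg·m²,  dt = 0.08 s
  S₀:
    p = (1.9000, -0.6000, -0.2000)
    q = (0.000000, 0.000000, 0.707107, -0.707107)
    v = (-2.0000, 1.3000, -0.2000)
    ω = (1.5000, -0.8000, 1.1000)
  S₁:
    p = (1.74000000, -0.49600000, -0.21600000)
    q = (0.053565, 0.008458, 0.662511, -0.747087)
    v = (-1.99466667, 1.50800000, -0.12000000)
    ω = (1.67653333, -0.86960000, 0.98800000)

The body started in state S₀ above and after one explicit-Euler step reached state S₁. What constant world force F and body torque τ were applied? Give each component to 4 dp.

F = (0.1000, 3.9000, 1.5000)
τ = (0.1500, -0.1200, -0.1600)

v₁ − v₀ = (0.00533333, 0.20800000, 0.08000000)
m·(v₁−v₀)/dt = (0.1000, 3.9000, 1.5000)
Δω = ω₁−ω₀ = (0.17653333, -0.06960000, -0.11200000)
ω₀×(Iω₀) = (0.0176, -0.0330, -0.0480)
I·α + gyro = (0.1500, -0.1200, -0.1600)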